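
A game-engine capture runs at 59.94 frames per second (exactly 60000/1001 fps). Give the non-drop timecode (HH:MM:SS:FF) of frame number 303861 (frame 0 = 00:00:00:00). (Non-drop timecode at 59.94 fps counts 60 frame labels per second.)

01:24:24:21

303861 ÷ 60 = 5064 full seconds, remainder 21 frames.
5064 s = 1 h 24 min 24 s.
Timecode: 01:24:24:21.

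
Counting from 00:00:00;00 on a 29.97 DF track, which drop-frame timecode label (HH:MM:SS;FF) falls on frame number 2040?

Ten DF minutes hold 17982 frames, so frame 2040 lies in block 0 (frames 0–17981) with 2040 frames into that block.
The block's first minute is 1800 frames and the rest 1798 each; 2040 frames reaches minute 1, so 0 × 18 + 1 × 2 = 2 labels have been skipped so far.
Adding those back, label number 2040 + 2 = 2042 at 30 labels/s is 68 s + 2 f = 0 h 1 min 8 s frame 2, i.e. 00:01:08;02.

00:01:08;02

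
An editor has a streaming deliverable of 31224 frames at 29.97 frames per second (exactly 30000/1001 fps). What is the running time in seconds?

1041.8408 seconds

Running time = 31224 / (30000/1001) = 1041.8408 s.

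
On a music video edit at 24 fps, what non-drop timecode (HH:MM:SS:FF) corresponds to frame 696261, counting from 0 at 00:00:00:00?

696261 ÷ 24 = 29010 full seconds, remainder 21 frames.
29010 s = 8 h 3 min 30 s.
Timecode: 08:03:30:21.

08:03:30:21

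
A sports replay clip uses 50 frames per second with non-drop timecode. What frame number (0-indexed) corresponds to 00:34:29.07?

frame 103457

Total seconds to the label: (0 × 3600 + 34 × 60 + 29) = 2069.
Frame index = 2069 × 50 + 7 = 103457.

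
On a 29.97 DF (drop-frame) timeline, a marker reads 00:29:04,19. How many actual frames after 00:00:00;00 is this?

52285

Complete 10-minute blocks: 2, each 17982 frames → 35964.
Remaining 9 whole minutes in the current block: 1800 + 8 × 1798 = 16184 frames.
Within the current minute: 4 × 30 + 19 − 2 = 137 (labels ;00/;01 skipped at this minute). Total = 35964 + 16184 + 137 = 52285.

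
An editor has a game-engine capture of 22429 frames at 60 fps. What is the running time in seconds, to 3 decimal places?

373.817 seconds

Running time = 22429 × 1/60 = 22429/60 s ≈ 373.817 s.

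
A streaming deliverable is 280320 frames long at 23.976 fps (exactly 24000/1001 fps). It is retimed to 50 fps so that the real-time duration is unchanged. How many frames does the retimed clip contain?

Target frames = source frames × (target rate / source rate) = 280320 × (50)/(24000/1001) = 280320 × 1001/480 = 584584.

584584 frames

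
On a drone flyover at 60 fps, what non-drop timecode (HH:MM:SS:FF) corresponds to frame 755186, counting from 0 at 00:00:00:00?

03:29:46:26

755186 ÷ 60 = 12586 full seconds, remainder 26 frames.
12586 s = 3 h 29 min 46 s.
Timecode: 03:29:46:26.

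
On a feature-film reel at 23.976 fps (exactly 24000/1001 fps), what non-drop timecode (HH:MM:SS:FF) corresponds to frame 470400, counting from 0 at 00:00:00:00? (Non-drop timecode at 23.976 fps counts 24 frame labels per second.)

470400 ÷ 24 = 19600 full seconds, remainder 0 frames.
19600 s = 5 h 26 min 40 s.
Timecode: 05:26:40:00.

05:26:40:00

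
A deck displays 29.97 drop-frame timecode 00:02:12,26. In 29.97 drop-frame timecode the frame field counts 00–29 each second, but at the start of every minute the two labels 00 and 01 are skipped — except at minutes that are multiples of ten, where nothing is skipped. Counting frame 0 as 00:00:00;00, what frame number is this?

3982

As if non-drop at 30 labels/s: (0 × 3600 + 2 × 60 + 12) × 30 + 26 = 3986.
Minute boundaries passed: 2; those not divisible by 10: 2 − 0 = 2; dropped labels = 2 × 2 = 4.
Actual frame index = 3986 − 4 = 3982.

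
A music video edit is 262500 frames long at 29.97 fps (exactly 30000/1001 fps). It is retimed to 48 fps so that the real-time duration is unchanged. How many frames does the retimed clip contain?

420420 frames

Target frames = source frames × (target rate / source rate) = 262500 × (48)/(30000/1001) = 262500 × 1001/625 = 420420.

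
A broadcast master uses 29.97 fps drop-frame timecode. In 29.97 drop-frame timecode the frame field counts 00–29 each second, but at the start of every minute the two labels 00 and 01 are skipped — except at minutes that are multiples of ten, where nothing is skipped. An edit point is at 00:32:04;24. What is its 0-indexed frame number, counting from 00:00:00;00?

57686

Complete 10-minute blocks: 3, each 17982 frames → 53946.
Remaining 2 whole minutes in the current block: 1800 + 1 × 1798 = 3598 frames.
Within the current minute: 4 × 30 + 24 − 2 = 142 (labels ;00/;01 skipped at this minute). Total = 53946 + 3598 + 142 = 57686.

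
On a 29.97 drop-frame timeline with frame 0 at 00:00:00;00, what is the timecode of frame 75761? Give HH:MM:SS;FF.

00:42:07;27

Each 10-minute DF block holds 10 × 60 × 30 − 9 × 2 = 17982 frames. 75761 ÷ 17982 → 4 full blocks, remainder 3833.
Within the partial block the first minute is 1800 frames and each further minute 1798, so 2 further minute boundaries passed. Total skipped labels = 18 × 4 + 2 × 2 = 76.
Non-drop label index = 75761 + 76 = 75837; at 30 labels/s that is 00:42:07:27, i.e. DF 00:42:07;27.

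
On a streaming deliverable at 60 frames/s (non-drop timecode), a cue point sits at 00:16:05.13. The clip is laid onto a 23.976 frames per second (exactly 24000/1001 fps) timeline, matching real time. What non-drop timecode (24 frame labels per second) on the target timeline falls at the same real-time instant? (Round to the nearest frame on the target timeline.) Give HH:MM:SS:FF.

00:16:04:06

Source frame index: (0×3600 + 16×60 + 5) × 60 + 13 = 57913.
Real time: 57913 / (60) = 57913/60 s.
Target frame: (57913/60) × (24000/1001) = 23165200/1001 ≈ 23142.058 → 23142.
At 24 labels/s: frame 23142 → 00:16:04:06.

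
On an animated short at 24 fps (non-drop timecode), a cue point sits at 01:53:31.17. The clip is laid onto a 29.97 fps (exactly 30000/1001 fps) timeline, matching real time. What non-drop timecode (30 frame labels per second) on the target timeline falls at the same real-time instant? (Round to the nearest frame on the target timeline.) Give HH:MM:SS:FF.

01:53:24:27

Source frame index: (1×3600 + 53×60 + 31) × 24 + 17 = 163481.
Real time: 163481 / (24) = 163481/24 s.
Target frame: (163481/24) × (30000/1001) = 204351250/1001 ≈ 204147.103 → 204147.
At 30 labels/s: frame 204147 → 01:53:24:27.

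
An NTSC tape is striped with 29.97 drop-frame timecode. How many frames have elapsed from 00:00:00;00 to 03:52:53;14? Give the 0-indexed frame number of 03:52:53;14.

Complete 10-minute blocks: 23, each 17982 frames → 413586.
Remaining 2 whole minutes in the current block: 1800 + 1 × 1798 = 3598 frames.
Within the current minute: 53 × 30 + 14 − 2 = 1602 (labels ;00/;01 skipped at this minute). Total = 413586 + 3598 + 1602 = 418786.

418786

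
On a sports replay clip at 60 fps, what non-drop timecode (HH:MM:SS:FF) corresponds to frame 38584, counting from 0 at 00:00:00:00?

00:10:43:04

38584 ÷ 60 = 643 full seconds, remainder 4 frames.
643 s = 0 h 10 min 43 s.
Timecode: 00:10:43:04.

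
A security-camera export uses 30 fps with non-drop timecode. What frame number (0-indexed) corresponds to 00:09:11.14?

frame 16544

Total seconds to the label: (0 × 3600 + 9 × 60 + 11) = 551.
Frame index = 551 × 30 + 14 = 16544.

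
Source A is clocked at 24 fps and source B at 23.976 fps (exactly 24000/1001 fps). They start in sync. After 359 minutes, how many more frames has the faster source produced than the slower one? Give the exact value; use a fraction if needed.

359 min = 21540 s.
A emits 24 × 21540 = 516960 frames; B emits 24000/1001 × 21540 = 516960000/1001.
Difference = 516960/1001 frames (≈ 516.4436); B is behind A.

516960/1001 frames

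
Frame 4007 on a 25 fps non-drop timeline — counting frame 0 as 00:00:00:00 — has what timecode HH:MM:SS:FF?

4007 ÷ 25 = 160 full seconds, remainder 7 frames.
160 s = 0 h 2 min 40 s.
Timecode: 00:02:40:07.

00:02:40:07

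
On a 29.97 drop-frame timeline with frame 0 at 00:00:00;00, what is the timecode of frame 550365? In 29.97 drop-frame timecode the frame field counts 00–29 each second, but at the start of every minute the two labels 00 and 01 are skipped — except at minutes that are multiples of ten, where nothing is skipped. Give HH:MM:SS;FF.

Each 10-minute DF block holds 10 × 60 × 30 − 9 × 2 = 17982 frames. 550365 ÷ 17982 → 30 full blocks, remainder 10905.
Within the partial block the first minute is 1800 frames and each further minute 1798, so 6 further minute boundaries passed. Total skipped labels = 18 × 30 + 2 × 6 = 552.
Non-drop label index = 550365 + 552 = 550917; at 30 labels/s that is 05:06:03:27, i.e. DF 05:06:03;27.

05:06:03;27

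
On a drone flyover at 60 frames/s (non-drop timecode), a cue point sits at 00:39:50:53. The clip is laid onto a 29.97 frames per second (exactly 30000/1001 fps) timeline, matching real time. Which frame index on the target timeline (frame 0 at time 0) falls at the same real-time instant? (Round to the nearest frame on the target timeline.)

frame 71655

Source frame index: (0×3600 + 39×60 + 50) × 60 + 53 = 143453.
Real time: 143453 / (60) = 143453/60 s.
Target frame: (143453/60) × (30000/1001) = 71726500/1001 ≈ 71654.845 → 71655.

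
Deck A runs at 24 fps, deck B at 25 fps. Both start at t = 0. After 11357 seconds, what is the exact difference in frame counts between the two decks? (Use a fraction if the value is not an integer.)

11357 frames

A emits 24 × 11357 = 272568 frames; B emits 25 × 11357 = 283925.
Difference = 11357 frames; B is ahead of A.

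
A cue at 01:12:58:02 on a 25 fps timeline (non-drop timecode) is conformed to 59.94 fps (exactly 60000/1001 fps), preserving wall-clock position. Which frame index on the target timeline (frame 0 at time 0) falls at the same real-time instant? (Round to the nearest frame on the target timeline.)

frame 262422

Source frame index: (1×3600 + 12×60 + 58) × 25 + 2 = 109452.
Real time: 109452 / (25) = 109452/25 s.
Target frame: (109452/25) × (60000/1001) = 37526400/143 ≈ 262422.378 → 262422.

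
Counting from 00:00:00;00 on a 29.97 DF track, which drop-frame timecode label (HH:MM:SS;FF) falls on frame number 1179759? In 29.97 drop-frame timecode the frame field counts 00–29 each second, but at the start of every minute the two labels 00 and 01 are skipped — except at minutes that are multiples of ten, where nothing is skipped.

10:56:04;21

Each 10-minute DF block holds 10 × 60 × 30 − 9 × 2 = 17982 frames. 1179759 ÷ 17982 → 65 full blocks, remainder 10929.
Within the partial block the first minute is 1800 frames and each further minute 1798, so 6 further minute boundaries passed. Total skipped labels = 18 × 65 + 2 × 6 = 1182.
Non-drop label index = 1179759 + 1182 = 1180941; at 30 labels/s that is 10:56:04:21, i.e. DF 10:56:04;21.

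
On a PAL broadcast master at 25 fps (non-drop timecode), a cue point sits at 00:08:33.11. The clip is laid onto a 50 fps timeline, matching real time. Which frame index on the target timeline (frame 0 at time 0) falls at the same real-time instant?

frame 25672

Source frame index: (0×3600 + 8×60 + 33) × 25 + 11 = 12836.
Real time: 12836 / (25) = 12836/25 s.
Target frame: (12836/25) × (50) = 25672.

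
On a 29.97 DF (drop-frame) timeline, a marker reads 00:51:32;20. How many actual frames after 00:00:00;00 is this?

As if non-drop at 30 labels/s: (0 × 3600 + 51 × 60 + 32) × 30 + 20 = 92780.
Minute boundaries passed: 51; those not divisible by 10: 51 − 5 = 46; dropped labels = 2 × 46 = 92.
Actual frame index = 92780 − 92 = 92688.

92688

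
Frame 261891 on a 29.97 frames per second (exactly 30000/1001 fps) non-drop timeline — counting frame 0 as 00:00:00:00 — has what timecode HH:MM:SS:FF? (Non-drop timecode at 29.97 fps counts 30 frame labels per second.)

261891 ÷ 30 = 8729 full seconds, remainder 21 frames.
8729 s = 2 h 25 min 29 s.
Timecode: 02:25:29:21.

02:25:29:21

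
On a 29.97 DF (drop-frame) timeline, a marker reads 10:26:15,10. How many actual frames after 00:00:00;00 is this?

Complete 10-minute blocks: 62, each 17982 frames → 1114884.
Remaining 6 whole minutes in the current block: 1800 + 5 × 1798 = 10790 frames.
Within the current minute: 15 × 30 + 10 − 2 = 458 (labels ;00/;01 skipped at this minute). Total = 1114884 + 10790 + 458 = 1126132.

1126132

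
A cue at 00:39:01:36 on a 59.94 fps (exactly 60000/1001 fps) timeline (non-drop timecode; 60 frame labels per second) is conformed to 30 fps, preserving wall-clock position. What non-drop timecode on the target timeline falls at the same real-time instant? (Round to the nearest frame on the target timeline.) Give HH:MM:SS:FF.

Source frame index: (0×3600 + 39×60 + 1) × 60 + 36 = 140496.
Real time: 140496 / (60000/1001) = 2929927/1250 s.
Target frame: (2929927/1250) × (30) = 8789781/125 ≈ 70318.248 → 70318.
At 30 labels/s: frame 70318 → 00:39:03:28.

00:39:03:28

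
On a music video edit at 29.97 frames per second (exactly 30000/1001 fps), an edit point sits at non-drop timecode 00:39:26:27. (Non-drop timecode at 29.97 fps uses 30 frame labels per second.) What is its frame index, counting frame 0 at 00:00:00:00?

Total seconds to the label: (0 × 3600 + 39 × 60 + 26) = 2366.
Frame index = 2366 × 30 + 27 = 71007.

71007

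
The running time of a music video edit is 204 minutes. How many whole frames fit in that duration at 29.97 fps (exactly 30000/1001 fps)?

204 min = 12240 s.
Frames = 12240 × 30000/1001 = 367200000/1001 ≈ 366833.1668.
Complete frames: 366833.

366833 frames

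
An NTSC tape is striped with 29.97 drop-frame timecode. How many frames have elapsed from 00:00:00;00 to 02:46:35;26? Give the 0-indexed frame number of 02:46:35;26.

299576

Complete 10-minute blocks: 16, each 17982 frames → 287712.
Remaining 6 whole minutes in the current block: 1800 + 5 × 1798 = 10790 frames.
Within the current minute: 35 × 30 + 26 − 2 = 1074 (labels ;00/;01 skipped at this minute). Total = 287712 + 10790 + 1074 = 299576.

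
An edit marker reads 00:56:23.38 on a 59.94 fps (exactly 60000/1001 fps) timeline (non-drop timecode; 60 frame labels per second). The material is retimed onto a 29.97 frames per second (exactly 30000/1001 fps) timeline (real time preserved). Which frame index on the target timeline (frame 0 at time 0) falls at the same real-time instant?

frame 101509

Source frame index: (0×3600 + 56×60 + 23) × 60 + 38 = 203018.
Real time: 203018 / (60000/1001) = 101610509/30000 s.
Target frame: (101610509/30000) × (30000/1001) = 101509.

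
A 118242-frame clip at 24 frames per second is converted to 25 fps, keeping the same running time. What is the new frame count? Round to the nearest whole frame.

123169 frames

Frames at target rate = 118242 × (25) / (24) = 492675/4 ≈ 123168.750.
Nearest whole frame: 123169.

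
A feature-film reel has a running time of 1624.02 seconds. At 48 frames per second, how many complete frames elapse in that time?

77952 frames

Frames = 1624.02 × 48 = 1948824/25 ≈ 77952.9600.
Complete frames: 77952.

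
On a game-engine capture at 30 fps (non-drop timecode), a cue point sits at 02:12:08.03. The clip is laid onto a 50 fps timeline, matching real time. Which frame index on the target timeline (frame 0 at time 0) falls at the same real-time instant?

frame 396405

Source frame index: (2×3600 + 12×60 + 8) × 30 + 3 = 237843.
Real time: 237843 / (30) = 79281/10 s.
Target frame: (79281/10) × (50) = 396405.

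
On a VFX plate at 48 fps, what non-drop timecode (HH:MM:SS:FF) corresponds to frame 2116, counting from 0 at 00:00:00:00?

2116 ÷ 48 = 44 full seconds, remainder 4 frames.
44 s = 0 h 0 min 44 s.
Timecode: 00:00:44:04.

00:00:44:04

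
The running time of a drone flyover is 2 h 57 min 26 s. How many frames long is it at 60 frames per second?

638760 frames

2 h 57 min 26 s = 10646 s.
Frames = 10646 × 60 = 638760.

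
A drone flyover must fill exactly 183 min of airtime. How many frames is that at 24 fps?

183 min = 10980 s.
Frames = 10980 × 24 = 263520.

263520 frames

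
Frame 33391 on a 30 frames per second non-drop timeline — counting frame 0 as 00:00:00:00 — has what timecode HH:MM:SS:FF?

33391 ÷ 30 = 1113 full seconds, remainder 1 frame.
1113 s = 0 h 18 min 33 s.
Timecode: 00:18:33:01.

00:18:33:01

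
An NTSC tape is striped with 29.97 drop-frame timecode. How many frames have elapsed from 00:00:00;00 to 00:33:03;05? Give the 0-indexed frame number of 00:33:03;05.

As if non-drop at 30 labels/s: (0 × 3600 + 33 × 60 + 3) × 30 + 5 = 59495.
Minute boundaries passed: 33; those not divisible by 10: 33 − 3 = 30; dropped labels = 2 × 30 = 60.
Actual frame index = 59495 − 60 = 59435.

59435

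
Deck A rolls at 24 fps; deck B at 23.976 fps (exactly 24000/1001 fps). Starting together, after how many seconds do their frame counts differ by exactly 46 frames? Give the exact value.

The gap grows by |24000/1001 − 24| = 24/1001 frames per second.
Time for a 46-frame gap: 46 ÷ (24/1001) = 23023/12 s.

23023/12 seconds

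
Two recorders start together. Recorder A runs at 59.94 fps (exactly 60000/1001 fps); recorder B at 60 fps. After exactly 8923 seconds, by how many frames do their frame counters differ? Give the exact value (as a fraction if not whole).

535380/1001 frames

A emits 60000/1001 × 8923 = 535380000/1001 frames; B emits 60 × 8923 = 535380.
Difference = 535380/1001 frames (≈ 534.8452); B is ahead of A.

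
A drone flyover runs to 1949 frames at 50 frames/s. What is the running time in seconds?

Running time = 1949 / (50) = 38.98 s.

38.98 seconds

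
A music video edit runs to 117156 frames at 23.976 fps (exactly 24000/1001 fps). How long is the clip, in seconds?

4886.3815 seconds

Running time = 117156 / (24000/1001) = 4886.3815 s.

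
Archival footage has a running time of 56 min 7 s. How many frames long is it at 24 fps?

56 min 7 s = 3367 s.
Frames = 3367 × 24 = 80808.

80808 frames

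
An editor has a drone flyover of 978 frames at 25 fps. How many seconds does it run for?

Running time = 978 / (25) = 39.12 s.

39.12 seconds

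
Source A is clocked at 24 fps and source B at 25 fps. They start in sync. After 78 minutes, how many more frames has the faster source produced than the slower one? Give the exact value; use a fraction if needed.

4680 frames

78 min = 4680 s.
A emits 24 × 4680 = 112320 frames; B emits 25 × 4680 = 117000.
Difference = 4680 frames; B is ahead of A.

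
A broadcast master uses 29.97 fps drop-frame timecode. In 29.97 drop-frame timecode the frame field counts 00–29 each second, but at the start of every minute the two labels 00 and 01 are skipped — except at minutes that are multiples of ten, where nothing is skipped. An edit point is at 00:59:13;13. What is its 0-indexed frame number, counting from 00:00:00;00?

Complete 10-minute blocks: 5, each 17982 frames → 89910.
Remaining 9 whole minutes in the current block: 1800 + 8 × 1798 = 16184 frames.
Within the current minute: 13 × 30 + 13 − 2 = 401 (labels ;00/;01 skipped at this minute). Total = 89910 + 16184 + 401 = 106495.

106495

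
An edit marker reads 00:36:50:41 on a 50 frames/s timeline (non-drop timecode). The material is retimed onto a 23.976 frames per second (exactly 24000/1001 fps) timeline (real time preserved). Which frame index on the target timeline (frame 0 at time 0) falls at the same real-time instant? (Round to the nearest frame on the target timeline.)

frame 53007

Source frame index: (0×3600 + 36×60 + 50) × 50 + 41 = 110541.
Real time: 110541 / (50) = 110541/50 s.
Target frame: (110541/50) × (24000/1001) = 53059680/1001 ≈ 53006.673 → 53007.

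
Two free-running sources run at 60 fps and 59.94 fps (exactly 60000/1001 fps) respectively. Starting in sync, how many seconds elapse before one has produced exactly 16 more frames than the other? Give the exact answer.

4004/15 seconds

The gap grows by |60000/1001 − 60| = 60/1001 frames per second.
Time for a 16-frame gap: 16 ÷ (60/1001) = 4004/15 s.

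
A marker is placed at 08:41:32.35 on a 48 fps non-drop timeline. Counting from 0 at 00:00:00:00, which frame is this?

Total seconds to the label: (8 × 3600 + 41 × 60 + 32) = 31292.
Frame index = 31292 × 48 + 35 = 1502051.

frame 1502051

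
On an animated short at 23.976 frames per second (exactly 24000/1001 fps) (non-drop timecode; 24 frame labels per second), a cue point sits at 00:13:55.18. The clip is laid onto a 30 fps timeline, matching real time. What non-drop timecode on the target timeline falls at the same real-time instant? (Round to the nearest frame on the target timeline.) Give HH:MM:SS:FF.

00:13:56:18

Source frame index: (0×3600 + 13×60 + 55) × 24 + 18 = 20058.
Real time: 20058 / (24000/1001) = 3346343/4000 s.
Target frame: (3346343/4000) × (30) = 10039029/400 ≈ 25097.572 → 25098.
At 30 labels/s: frame 25098 → 00:13:56:18.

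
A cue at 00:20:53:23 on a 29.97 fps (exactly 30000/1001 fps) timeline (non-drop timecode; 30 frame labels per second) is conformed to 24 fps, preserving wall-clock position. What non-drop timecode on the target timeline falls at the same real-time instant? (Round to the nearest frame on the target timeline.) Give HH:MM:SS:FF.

00:20:55:00

Source frame index: (0×3600 + 20×60 + 53) × 30 + 23 = 37613.
Real time: 37613 / (30000/1001) = 37650613/30000 s.
Target frame: (37650613/30000) × (24) = 37650613/1250 ≈ 30120.490 → 30120.
At 24 labels/s: frame 30120 → 00:20:55:00.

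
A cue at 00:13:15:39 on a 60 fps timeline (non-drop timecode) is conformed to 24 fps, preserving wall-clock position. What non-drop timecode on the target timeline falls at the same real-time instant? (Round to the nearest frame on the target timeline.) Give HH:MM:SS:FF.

Source frame index: (0×3600 + 13×60 + 15) × 60 + 39 = 47739.
Real time: 47739 / (60) = 15913/20 s.
Target frame: (15913/20) × (24) = 95478/5 ≈ 19095.600 → 19096.
At 24 labels/s: frame 19096 → 00:13:15:16.

00:13:15:16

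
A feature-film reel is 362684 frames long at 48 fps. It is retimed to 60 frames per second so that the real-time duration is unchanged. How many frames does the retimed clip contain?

Frames at target rate = 362684 × (60) / (48) = 453355.

453355 frames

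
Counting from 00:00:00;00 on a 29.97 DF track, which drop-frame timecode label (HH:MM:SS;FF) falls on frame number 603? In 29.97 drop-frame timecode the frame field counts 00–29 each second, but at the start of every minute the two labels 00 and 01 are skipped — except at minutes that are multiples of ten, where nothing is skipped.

Ten DF minutes hold 17982 frames, so frame 603 lies in block 0 (frames 0–17981) with 603 frames into that block.
The block's first minute is 1800 frames and the rest 1798 each; 603 frames reaches minute 0, so 0 × 18 + 0 × 2 = 0 labels have been skipped so far.
Adding those back, label number 603 + 0 = 603 at 30 labels/s is 20 s + 3 f = 0 h 0 min 20 s frame 3, i.e. 00:00:20;03.

00:00:20;03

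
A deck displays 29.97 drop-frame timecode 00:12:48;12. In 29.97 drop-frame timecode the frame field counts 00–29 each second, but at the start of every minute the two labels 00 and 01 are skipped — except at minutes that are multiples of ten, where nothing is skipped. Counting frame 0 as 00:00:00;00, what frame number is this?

23030

As if non-drop at 30 labels/s: (0 × 3600 + 12 × 60 + 48) × 30 + 12 = 23052.
Minute boundaries passed: 12; those not divisible by 10: 12 − 1 = 11; dropped labels = 2 × 11 = 22.
Actual frame index = 23052 − 22 = 23030.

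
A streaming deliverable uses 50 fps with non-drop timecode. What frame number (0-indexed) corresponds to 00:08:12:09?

Total seconds to the label: (0 × 3600 + 8 × 60 + 12) = 492.
Frame index = 492 × 50 + 9 = 24609.

frame 24609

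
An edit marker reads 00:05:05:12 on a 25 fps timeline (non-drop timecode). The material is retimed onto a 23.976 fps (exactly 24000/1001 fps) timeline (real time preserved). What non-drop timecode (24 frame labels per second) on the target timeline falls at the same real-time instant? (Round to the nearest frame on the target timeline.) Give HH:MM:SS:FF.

Source frame index: (0×3600 + 5×60 + 5) × 25 + 12 = 7637.
Real time: 7637 / (25) = 7637/25 s.
Target frame: (7637/25) × (24000/1001) = 1047360/143 ≈ 7324.196 → 7324.
At 24 labels/s: frame 7324 → 00:05:05:04.

00:05:05:04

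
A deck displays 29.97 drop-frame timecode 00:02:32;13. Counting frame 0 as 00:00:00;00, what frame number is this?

4569

Complete 10-minute blocks: 0, each 17982 frames → 0.
Remaining 2 whole minutes in the current block: 1800 + 1 × 1798 = 3598 frames.
Within the current minute: 32 × 30 + 13 − 2 = 971 (labels ;00/;01 skipped at this minute). Total = 0 + 3598 + 971 = 4569.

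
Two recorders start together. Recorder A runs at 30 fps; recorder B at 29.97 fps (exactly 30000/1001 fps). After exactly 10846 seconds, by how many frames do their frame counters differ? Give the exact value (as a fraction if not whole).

A emits 30 × 10846 = 325380 frames; B emits 30000/1001 × 10846 = 29580000/91.
Difference = 29580/91 frames (≈ 325.0549); B is behind A.

29580/91 frames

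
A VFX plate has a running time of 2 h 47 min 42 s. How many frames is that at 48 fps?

2 h 47 min 42 s = 10062 s.
Frames = 10062 × 48 = 482976.

482976 frames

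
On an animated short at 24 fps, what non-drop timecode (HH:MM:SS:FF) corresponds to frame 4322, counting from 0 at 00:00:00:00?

4322 ÷ 24 = 180 full seconds, remainder 2 frames.
180 s = 0 h 3 min 0 s.
Timecode: 00:03:00:02.

00:03:00:02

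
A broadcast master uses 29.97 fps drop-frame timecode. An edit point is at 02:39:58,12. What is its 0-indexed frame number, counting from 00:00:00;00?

287664

As if non-drop at 30 labels/s: (2 × 3600 + 39 × 60 + 58) × 30 + 12 = 287952.
Minute boundaries passed: 159; those not divisible by 10: 159 − 15 = 144; dropped labels = 2 × 144 = 288.
Actual frame index = 287952 − 288 = 287664.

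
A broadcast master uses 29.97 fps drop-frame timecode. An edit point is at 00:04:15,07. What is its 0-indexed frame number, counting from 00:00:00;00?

Complete 10-minute blocks: 0, each 17982 frames → 0.
Remaining 4 whole minutes in the current block: 1800 + 3 × 1798 = 7194 frames.
Within the current minute: 15 × 30 + 7 − 2 = 455 (labels ;00/;01 skipped at this minute). Total = 0 + 7194 + 455 = 7649.

7649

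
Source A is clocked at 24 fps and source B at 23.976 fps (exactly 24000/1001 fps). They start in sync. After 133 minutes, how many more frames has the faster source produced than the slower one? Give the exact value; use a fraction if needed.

133 min = 7980 s.
A emits 24 × 7980 = 191520 frames; B emits 24000/1001 × 7980 = 27360000/143.
Difference = 27360/143 frames (≈ 191.3287); B is behind A.

27360/143 frames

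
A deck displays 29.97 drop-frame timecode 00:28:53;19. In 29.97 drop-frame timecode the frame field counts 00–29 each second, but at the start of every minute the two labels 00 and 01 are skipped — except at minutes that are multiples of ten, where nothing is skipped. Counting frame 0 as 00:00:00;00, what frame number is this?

Complete 10-minute blocks: 2, each 17982 frames → 35964.
Remaining 8 whole minutes in the current block: 1800 + 7 × 1798 = 14386 frames.
Within the current minute: 53 × 30 + 19 − 2 = 1607 (labels ;00/;01 skipped at this minute). Total = 35964 + 14386 + 1607 = 51957.

51957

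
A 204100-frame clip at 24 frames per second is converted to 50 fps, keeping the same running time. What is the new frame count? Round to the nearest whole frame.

Frames at target rate = 204100 × (50) / (24) = 1275625/3 ≈ 425208.333.
Nearest whole frame: 425208.

425208 frames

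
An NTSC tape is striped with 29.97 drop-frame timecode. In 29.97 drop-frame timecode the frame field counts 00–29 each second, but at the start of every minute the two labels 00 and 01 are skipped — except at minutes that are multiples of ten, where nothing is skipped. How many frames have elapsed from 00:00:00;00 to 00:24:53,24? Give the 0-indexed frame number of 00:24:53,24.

Complete 10-minute blocks: 2, each 17982 frames → 35964.
Remaining 4 whole minutes in the current block: 1800 + 3 × 1798 = 7194 frames.
Within the current minute: 53 × 30 + 24 − 2 = 1612 (labels ;00/;01 skipped at this minute). Total = 35964 + 7194 + 1612 = 44770.

44770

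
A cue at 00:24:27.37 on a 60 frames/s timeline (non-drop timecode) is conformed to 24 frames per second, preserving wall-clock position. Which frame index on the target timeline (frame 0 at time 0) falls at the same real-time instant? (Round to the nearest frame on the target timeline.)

frame 35223

Source frame index: (0×3600 + 24×60 + 27) × 60 + 37 = 88057.
Real time: 88057 / (60) = 88057/60 s.
Target frame: (88057/60) × (24) = 176114/5 ≈ 35222.800 → 35223.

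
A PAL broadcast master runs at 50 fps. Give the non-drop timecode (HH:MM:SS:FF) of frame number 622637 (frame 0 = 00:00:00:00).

622637 ÷ 50 = 12452 full seconds, remainder 37 frames.
12452 s = 3 h 27 min 32 s.
Timecode: 03:27:32:37.

03:27:32:37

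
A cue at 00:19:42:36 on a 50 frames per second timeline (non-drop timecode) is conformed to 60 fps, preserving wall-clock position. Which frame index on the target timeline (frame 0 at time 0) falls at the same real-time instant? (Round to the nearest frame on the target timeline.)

frame 70963

Source frame index: (0×3600 + 19×60 + 42) × 50 + 36 = 59136.
Real time: 59136 / (50) = 29568/25 s.
Target frame: (29568/25) × (60) = 354816/5 ≈ 70963.200 → 70963.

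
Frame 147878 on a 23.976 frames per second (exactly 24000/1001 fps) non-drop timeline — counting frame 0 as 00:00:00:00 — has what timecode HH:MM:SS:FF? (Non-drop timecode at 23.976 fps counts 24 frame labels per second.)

147878 ÷ 24 = 6161 full seconds, remainder 14 frames.
6161 s = 1 h 42 min 41 s.
Timecode: 01:42:41:14.

01:42:41:14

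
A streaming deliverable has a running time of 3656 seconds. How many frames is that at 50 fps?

Frames = 3656 × 50 = 182800.

182800 frames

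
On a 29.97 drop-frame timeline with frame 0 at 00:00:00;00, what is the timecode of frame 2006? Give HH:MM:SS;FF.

00:01:06;28

Ten DF minutes hold 17982 frames, so frame 2006 lies in block 0 (frames 0–17981) with 2006 frames into that block.
The block's first minute is 1800 frames and the rest 1798 each; 2006 frames reaches minute 1, so 0 × 18 + 1 × 2 = 2 labels have been skipped so far.
Adding those back, label number 2006 + 2 = 2008 at 30 labels/s is 66 s + 28 f = 0 h 1 min 6 s frame 28, i.e. 00:01:06;28.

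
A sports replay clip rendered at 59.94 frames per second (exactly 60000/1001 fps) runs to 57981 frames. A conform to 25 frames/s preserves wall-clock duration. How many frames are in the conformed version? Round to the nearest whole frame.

24183 frames

Frames at target rate = 57981 × (25) / (60000/1001) = 19346327/800 ≈ 24182.909.
Nearest whole frame: 24183.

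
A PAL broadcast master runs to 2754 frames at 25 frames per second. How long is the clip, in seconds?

110.16 seconds

Running time = 2754 / (25) = 110.16 s.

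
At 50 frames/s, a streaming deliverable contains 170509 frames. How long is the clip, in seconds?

Running time = 170509 / (50) = 3410.18 s.

3410.18 seconds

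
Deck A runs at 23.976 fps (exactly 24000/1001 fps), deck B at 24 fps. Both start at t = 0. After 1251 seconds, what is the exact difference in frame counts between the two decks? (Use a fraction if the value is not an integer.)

30024/1001 frames

A emits 24000/1001 × 1251 = 30024000/1001 frames; B emits 24 × 1251 = 30024.
Difference = 30024/1001 frames (≈ 29.9940); B is ahead of A.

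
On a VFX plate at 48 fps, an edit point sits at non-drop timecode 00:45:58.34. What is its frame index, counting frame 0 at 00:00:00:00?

frame 132418

Total seconds to the label: (0 × 3600 + 45 × 60 + 58) = 2758.
Frame index = 2758 × 48 + 34 = 132418.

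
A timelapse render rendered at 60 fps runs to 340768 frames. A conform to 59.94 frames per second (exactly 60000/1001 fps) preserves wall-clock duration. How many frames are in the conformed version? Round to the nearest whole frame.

Frames at target rate = 340768 × (60000/1001) / (60) = 340768000/1001 ≈ 340427.572.
Nearest whole frame: 340428.

340428 frames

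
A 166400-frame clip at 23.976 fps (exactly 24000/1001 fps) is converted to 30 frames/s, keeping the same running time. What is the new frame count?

208208 frames

Target frames = source frames × (target rate / source rate) = 166400 × (30)/(24000/1001) = 166400 × 1001/800 = 208208.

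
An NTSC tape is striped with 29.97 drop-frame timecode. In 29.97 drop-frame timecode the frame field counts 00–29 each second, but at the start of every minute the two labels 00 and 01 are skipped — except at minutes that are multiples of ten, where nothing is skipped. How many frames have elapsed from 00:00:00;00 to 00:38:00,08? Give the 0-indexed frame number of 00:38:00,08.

As if non-drop at 30 labels/s: (0 × 3600 + 38 × 60 + 0) × 30 + 8 = 68408.
Minute boundaries passed: 38; those not divisible by 10: 38 − 3 = 35; dropped labels = 2 × 35 = 70.
Actual frame index = 68408 − 70 = 68338.

68338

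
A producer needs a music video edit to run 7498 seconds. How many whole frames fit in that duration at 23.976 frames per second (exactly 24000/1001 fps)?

179772 frames

Frames = 7498 × 24000/1001 = 179952000/1001 ≈ 179772.2278.
Complete frames: 179772.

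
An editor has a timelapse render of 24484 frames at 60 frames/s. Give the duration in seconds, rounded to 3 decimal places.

Running time = 24484 × 1/60 = 6121/15 s ≈ 408.067 s.

408.067 seconds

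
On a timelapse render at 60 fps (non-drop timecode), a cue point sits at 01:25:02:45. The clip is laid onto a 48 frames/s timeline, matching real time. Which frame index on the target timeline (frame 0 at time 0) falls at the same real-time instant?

Source frame index: (1×3600 + 25×60 + 2) × 60 + 45 = 306165.
Real time: 306165 / (60) = 20411/4 s.
Target frame: (20411/4) × (48) = 244932.

frame 244932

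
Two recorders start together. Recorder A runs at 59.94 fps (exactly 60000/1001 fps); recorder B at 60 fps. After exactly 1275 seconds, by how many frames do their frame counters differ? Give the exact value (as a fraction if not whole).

A emits 60000/1001 × 1275 = 76500000/1001 frames; B emits 60 × 1275 = 76500.
Difference = 76500/1001 frames (≈ 76.4236); B is ahead of A.

76500/1001 frames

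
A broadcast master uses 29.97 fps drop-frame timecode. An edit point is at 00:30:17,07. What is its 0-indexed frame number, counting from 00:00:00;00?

Complete 10-minute blocks: 3, each 17982 frames → 53946.
Remaining 0 whole minutes in the current block: 0 frames.
Within the current minute: 17 × 30 + 7 = 517. Total = 53946 + 0 + 517 = 54463.

54463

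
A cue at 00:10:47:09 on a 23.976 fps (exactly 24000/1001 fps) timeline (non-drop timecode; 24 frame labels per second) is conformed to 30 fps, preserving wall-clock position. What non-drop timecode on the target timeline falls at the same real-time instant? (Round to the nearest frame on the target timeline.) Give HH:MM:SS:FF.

Source frame index: (0×3600 + 10×60 + 47) × 24 + 9 = 15537.
Real time: 15537 / (24000/1001) = 5184179/8000 s.
Target frame: (5184179/8000) × (30) = 15552537/800 ≈ 19440.671 → 19441.
At 30 labels/s: frame 19441 → 00:10:48:01.

00:10:48:01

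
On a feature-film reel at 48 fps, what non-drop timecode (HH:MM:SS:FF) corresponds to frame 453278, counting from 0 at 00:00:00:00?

453278 ÷ 48 = 9443 full seconds, remainder 14 frames.
9443 s = 2 h 37 min 23 s.
Timecode: 02:37:23:14.

02:37:23:14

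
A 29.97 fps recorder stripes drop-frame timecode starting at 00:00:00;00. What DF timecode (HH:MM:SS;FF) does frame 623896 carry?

Ten DF minutes hold 17982 frames, so frame 623896 lies in block 34 (frames 611388–629369) with 12508 frames into that block.
The block's first minute is 1800 frames and the rest 1798 each; 12508 frames reaches minute 6, so 34 × 18 + 6 × 2 = 624 labels have been skipped so far.
Adding those back, label number 623896 + 624 = 624520 at 30 labels/s is 20817 s + 10 f = 5 h 46 min 57 s frame 10, i.e. 05:46:57;10.

05:46:57;10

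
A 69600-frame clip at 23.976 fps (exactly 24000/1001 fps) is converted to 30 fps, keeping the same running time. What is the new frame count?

Target frames = source frames × (target rate / source rate) = 69600 × (30)/(24000/1001) = 69600 × 1001/800 = 87087.

87087 frames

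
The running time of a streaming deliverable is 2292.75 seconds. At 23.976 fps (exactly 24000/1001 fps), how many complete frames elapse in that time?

Frames = 2292.75 × 24000/1001 = 55026000/1001 ≈ 54971.0290.
Complete frames: 54971.

54971 frames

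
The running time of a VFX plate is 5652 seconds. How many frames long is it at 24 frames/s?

Frames = 5652 × 24 = 135648.

135648 frames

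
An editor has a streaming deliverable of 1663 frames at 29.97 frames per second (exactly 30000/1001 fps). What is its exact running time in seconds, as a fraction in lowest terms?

1664663/30000 seconds

Running time = 1663 ÷ (30000/1001) = 1663 × 1001/30000 = 1664663/30000 s.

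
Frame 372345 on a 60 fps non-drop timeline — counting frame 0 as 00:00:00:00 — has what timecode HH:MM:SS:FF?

372345 ÷ 60 = 6205 full seconds, remainder 45 frames.
6205 s = 1 h 43 min 25 s.
Timecode: 01:43:25:45.

01:43:25:45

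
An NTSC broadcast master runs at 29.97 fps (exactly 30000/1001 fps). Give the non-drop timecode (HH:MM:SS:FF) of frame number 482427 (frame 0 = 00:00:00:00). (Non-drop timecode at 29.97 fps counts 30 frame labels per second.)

04:28:00:27

482427 ÷ 30 = 16080 full seconds, remainder 27 frames.
16080 s = 4 h 28 min 0 s.
Timecode: 04:28:00:27.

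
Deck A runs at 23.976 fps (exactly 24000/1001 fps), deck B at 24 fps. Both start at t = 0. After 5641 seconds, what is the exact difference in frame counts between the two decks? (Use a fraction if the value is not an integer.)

135384/1001 frames

A emits 24000/1001 × 5641 = 135384000/1001 frames; B emits 24 × 5641 = 135384.
Difference = 135384/1001 frames (≈ 135.2488); B is ahead of A.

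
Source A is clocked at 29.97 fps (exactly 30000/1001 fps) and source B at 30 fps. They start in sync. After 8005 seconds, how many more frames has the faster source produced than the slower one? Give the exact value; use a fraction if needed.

240150/1001 frames

A emits 30000/1001 × 8005 = 240150000/1001 frames; B emits 30 × 8005 = 240150.
Difference = 240150/1001 frames (≈ 239.9101); B is ahead of A.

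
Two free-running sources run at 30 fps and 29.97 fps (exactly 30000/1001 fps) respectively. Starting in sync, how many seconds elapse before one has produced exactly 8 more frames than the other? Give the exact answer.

The gap grows by |30000/1001 − 30| = 30/1001 frames per second.
Time for a 8-frame gap: 8 ÷ (30/1001) = 4004/15 s.

4004/15 seconds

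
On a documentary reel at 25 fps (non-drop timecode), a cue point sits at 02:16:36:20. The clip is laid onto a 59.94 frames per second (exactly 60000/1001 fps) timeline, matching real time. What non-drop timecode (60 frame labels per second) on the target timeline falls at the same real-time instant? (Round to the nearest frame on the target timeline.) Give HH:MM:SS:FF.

Source frame index: (2×3600 + 16×60 + 36) × 25 + 20 = 204920.
Real time: 204920 / (25) = 40984/5 s.
Target frame: (40984/5) × (60000/1001) = 491808000/1001 ≈ 491316.683 → 491317.
At 60 labels/s: frame 491317 → 02:16:28:37.

02:16:28:37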